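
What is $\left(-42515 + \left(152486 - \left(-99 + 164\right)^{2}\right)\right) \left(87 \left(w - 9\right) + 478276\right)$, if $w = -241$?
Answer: $48275798396$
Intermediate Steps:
$\left(-42515 + \left(152486 - \left(-99 + 164\right)^{2}\right)\right) \left(87 \left(w - 9\right) + 478276\right) = \left(-42515 + \left(152486 - \left(-99 + 164\right)^{2}\right)\right) \left(87 \left(-241 - 9\right) + 478276\right) = \left(-42515 + \left(152486 - 65^{2}\right)\right) \left(87 \left(-250\right) + 478276\right) = \left(-42515 + \left(152486 - 4225\right)\right) \left(-21750 + 478276\right) = \left(-42515 + \left(152486 - 4225\right)\right) 456526 = \left(-42515 + 148261\right) 456526 = 105746 \cdot 456526 = 48275798396$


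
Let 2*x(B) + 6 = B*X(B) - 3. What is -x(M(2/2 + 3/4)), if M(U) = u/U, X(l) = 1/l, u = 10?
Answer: 4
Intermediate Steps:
M(U) = 10/U
x(B) = -4 (x(B) = -3 + (B/B - 3)/2 = -3 + (1 - 3)/2 = -3 + (½)*(-2) = -3 - 1 = -4)
-x(M(2/2 + 3/4)) = -1*(-4) = 4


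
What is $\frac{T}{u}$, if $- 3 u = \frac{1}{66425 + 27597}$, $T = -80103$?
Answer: $22594332798$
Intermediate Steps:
$u = - \frac{1}{282066}$ ($u = - \frac{1}{3 \left(66425 + 27597\right)} = - \frac{1}{3 \cdot 94022} = \left(- \frac{1}{3}\right) \frac{1}{94022} = - \frac{1}{282066} \approx -3.5453 \cdot 10^{-6}$)
$\frac{T}{u} = - \frac{80103}{- \frac{1}{282066}} = \left(-80103\right) \left(-282066\right) = 22594332798$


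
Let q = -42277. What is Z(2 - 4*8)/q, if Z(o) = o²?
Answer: -900/42277 ≈ -0.021288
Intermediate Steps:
Z(2 - 4*8)/q = (2 - 4*8)²/(-42277) = (2 - 32)²*(-1/42277) = (-30)²*(-1/42277) = 900*(-1/42277) = -900/42277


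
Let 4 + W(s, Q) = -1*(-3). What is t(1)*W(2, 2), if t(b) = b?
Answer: -1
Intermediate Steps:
W(s, Q) = -1 (W(s, Q) = -4 - 1*(-3) = -4 + 3 = -1)
t(1)*W(2, 2) = 1*(-1) = -1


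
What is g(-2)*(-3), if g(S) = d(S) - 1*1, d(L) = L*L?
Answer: -9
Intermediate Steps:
d(L) = L**2
g(S) = -1 + S**2 (g(S) = S**2 - 1*1 = S**2 - 1 = -1 + S**2)
g(-2)*(-3) = (-1 + (-2)**2)*(-3) = (-1 + 4)*(-3) = 3*(-3) = -9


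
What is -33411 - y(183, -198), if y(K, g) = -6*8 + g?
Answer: -33165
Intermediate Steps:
y(K, g) = -48 + g
-33411 - y(183, -198) = -33411 - (-48 - 198) = -33411 - 1*(-246) = -33411 + 246 = -33165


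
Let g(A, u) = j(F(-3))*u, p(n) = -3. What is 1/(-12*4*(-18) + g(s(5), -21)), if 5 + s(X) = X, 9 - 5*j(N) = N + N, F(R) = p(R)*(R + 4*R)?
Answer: 5/6021 ≈ 0.00083043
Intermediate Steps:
F(R) = -15*R (F(R) = -3*(R + 4*R) = -15*R)
j(N) = 9/5 - 2*N/5 (j(N) = 9/5 - (N + N)/5 = 9/5 - 2*N/5)
s(X) = -5 + X
g(A, u) = -81*u/5 (g(A, u) = (9/5 - (-6)*(-3))*u = (9/5 - 2/5*45)*u = (9/5 - 18)*u = -81*u/5)
1/(-12*4*(-18) + g(s(5), -21)) = 1/(-12*4*(-18) - 81/5*(-21)) = 1/(-48*(-18) + 1701/5) = 1/(864 + 1701/5) = 1/(6021/5) = 5/6021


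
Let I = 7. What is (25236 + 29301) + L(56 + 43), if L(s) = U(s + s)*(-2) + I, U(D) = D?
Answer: 54148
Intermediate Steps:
L(s) = 7 - 4*s (L(s) = (s + s)*(-2) + 7 = (2*s)*(-2) + 7 = -4*s + 7 = 7 - 4*s)
(25236 + 29301) + L(56 + 43) = (25236 + 29301) + (7 - 4*(56 + 43)) = 54537 + (7 - 4*99) = 54537 + (7 - 396) = 54537 - 389 = 54148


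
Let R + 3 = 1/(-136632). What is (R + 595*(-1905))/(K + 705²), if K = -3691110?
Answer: 154869366097/436414221720 ≈ 0.35487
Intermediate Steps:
R = -409897/136632 (R = -3 + 1/(-136632) = -3 - 1/136632 = -409897/136632 ≈ -3.0000)
(R + 595*(-1905))/(K + 705²) = (-409897/136632 + 595*(-1905))/(-3691110 + 705²) = (-409897/136632 - 1133475)/(-3691110 + 497025) = -154869366097/136632/(-3194085) = -154869366097/136632*(-1/3194085) = 154869366097/436414221720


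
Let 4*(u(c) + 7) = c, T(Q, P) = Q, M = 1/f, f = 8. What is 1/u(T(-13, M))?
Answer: -4/41 ≈ -0.097561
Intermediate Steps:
M = 1/8 ≈ 0.12500
u(c) = -7 + c/4
1/u(T(-13, M)) = 1/(-7 + (1/4)*(-13)) = 1/(-7 - 13/4) = 1/(-41/4) = -4/41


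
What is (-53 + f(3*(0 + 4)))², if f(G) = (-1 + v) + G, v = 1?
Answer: 1681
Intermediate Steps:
f(G) = G (f(G) = (-1 + 1) + G = 0 + G = G)
(-53 + f(3*(0 + 4)))² = (-53 + 3*(0 + 4))² = (-53 + 3*4)² = (-53 + 12)² = (-41)² = 1681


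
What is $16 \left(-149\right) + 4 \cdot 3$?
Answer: $-2372$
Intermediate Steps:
$16 \left(-149\right) + 4 \cdot 3 = -2384 + 12 = -2372$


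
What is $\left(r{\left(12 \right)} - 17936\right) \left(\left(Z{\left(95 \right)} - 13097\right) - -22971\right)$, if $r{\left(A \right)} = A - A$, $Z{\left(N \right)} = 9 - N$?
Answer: $-175557568$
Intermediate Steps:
$r{\left(A \right)} = 0$
$\left(r{\left(12 \right)} - 17936\right) \left(\left(Z{\left(95 \right)} - 13097\right) - -22971\right) = \left(0 - 17936\right) \left(\left(\left(9 - 95\right) - 13097\right) - -22971\right) = - 17936 \left(\left(\left(9 - 95\right) - 13097\right) + 22971\right) = - 17936 \left(\left(-86 - 13097\right) + 22971\right) = - 17936 \left(-13183 + 22971\right) = \left(-17936\right) 9788 = -175557568$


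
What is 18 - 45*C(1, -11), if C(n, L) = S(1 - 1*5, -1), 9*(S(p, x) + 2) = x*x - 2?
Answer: 113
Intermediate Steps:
S(p, x) = -20/9 + x²/9 (S(p, x) = -2 + (x*x - 2)/9 = -2 + (x² - 2)/9 = -2 + (-2 + x²)/9 = -2 + (-2/9 + x²/9) = -20/9 + x²/9)
C(n, L) = -19/9 (C(n, L) = -20/9 + (⅑)*(-1)² = -20/9 + (⅑)*1 = -20/9 + ⅑ = -19/9)
18 - 45*C(1, -11) = 18 - 45*(-19/9) = 18 + 95 = 113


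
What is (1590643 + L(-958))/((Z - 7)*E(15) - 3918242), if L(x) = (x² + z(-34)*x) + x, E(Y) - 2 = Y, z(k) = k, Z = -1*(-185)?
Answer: -2540021/3915216 ≈ -0.64876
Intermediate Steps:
Z = 185
E(Y) = 2 + Y
L(x) = x² - 33*x (L(x) = (x² - 34*x) + x = x² - 33*x)
(1590643 + L(-958))/((Z - 7)*E(15) - 3918242) = (1590643 - 958*(-33 - 958))/((185 - 7)*(2 + 15) - 3918242) = (1590643 - 958*(-991))/(178*17 - 3918242) = (1590643 + 949378)/(3026 - 3918242) = 2540021/(-3915216) = 2540021*(-1/3915216) = -2540021/3915216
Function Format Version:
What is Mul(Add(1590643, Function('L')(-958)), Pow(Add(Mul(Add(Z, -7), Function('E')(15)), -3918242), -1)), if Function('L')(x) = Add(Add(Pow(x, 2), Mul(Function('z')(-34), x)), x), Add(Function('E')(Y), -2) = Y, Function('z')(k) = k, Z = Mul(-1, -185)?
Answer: Rational(-2540021, 3915216) ≈ -0.64876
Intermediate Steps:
Z = 185
Function('E')(Y) = Add(2, Y)
Function('L')(x) = Add(Pow(x, 2), Mul(-33, x)) (Function('L')(x) = Add(Add(Pow(x, 2), Mul(-34, x)), x) = Add(Pow(x, 2), Mul(-33, x)))
Mul(Add(1590643, Function('L')(-958)), Pow(Add(Mul(Add(Z, -7), Function('E')(15)), -3918242), -1)) = Mul(Add(1590643, Mul(-958, Add(-33, -958))), Pow(Add(Mul(Add(185, -7), Add(2, 15)), -3918242), -1)) = Mul(Add(1590643, Mul(-958, -991)), Pow(Add(Mul(178, 17), -3918242), -1)) = Mul(Add(1590643, 949378), Pow(Add(3026, -3918242), -1)) = Mul(2540021, Pow(-3915216, -1)) = Mul(2540021, Rational(-1, 3915216)) = Rational(-2540021, 3915216)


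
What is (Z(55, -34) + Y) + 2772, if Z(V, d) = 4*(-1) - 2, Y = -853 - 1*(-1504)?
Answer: 3417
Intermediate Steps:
Y = 651 (Y = -853 + 1504 = 651)
Z(V, d) = -6 (Z(V, d) = -4 - 2 = -6)
(Z(55, -34) + Y) + 2772 = (-6 + 651) + 2772 = 645 + 2772 = 3417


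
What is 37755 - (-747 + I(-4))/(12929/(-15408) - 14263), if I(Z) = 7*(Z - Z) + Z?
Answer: 8297677860507/219777233 ≈ 37755.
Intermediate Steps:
I(Z) = Z (I(Z) = 7*0 + Z = 0 + Z = Z)
37755 - (-747 + I(-4))/(12929/(-15408) - 14263) = 37755 - (-747 - 4)/(12929/(-15408) - 14263) = 37755 - (-751)/(12929*(-1/15408) - 14263) = 37755 - (-751)/(-12929/15408 - 14263) = 37755 - (-751)/(-219777233/15408) = 37755 - (-751)*(-15408)/219777233 = 37755 - 1*11571408/219777233 = 37755 - 11571408/219777233 = 8297677860507/219777233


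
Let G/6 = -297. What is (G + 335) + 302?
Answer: -1145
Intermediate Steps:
G = -1782 (G = 6*(-297) = -1782)
(G + 335) + 302 = (-1782 + 335) + 302 = -1447 + 302 = -1145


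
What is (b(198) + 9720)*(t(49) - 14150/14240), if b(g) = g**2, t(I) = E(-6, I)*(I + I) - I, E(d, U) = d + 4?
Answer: -4284458145/356 ≈ -1.2035e+7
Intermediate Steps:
E(d, U) = 4 + d
t(I) = -5*I (t(I) = (4 - 6)*(I + I) - I = -4*I - I = -5*I)
(b(198) + 9720)*(t(49) - 14150/14240) = (198**2 + 9720)*(-5*49 - 14150/14240) = (39204 + 9720)*(-245 - 14150*1/14240) = 48924*(-245 - 1415/1424) = 48924*(-350295/1424) = -4284458145/356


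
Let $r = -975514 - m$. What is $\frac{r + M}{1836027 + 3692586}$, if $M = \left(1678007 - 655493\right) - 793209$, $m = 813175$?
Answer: $- \frac{1559384}{5528613} \approx -0.28206$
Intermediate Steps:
$r = -1788689$ ($r = -975514 - 813175 = -1788689$)
$M = 229305$ ($M = 1022514 - 793209 = 229305$)
$\frac{r + M}{1836027 + 3692586} = \frac{-1788689 + 229305}{1836027 + 3692586} = - \frac{1559384}{5528613}$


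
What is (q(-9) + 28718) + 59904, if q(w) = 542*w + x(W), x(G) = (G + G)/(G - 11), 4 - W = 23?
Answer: 1256179/15 ≈ 83745.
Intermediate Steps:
W = -19 (W = 4 - 1*23 = 4 - 23 = -19)
x(G) = 2*G/(-11 + G) (x(G) = (2*G)/(-11 + G) = 2*G/(-11 + G))
q(w) = 19/15 + 542*w (q(w) = 542*w + 2*(-19)/(-11 - 19) = 542*w + 2*(-19)/(-30) = 542*w + 2*(-19)*(-1/30) = 542*w + 19/15 = 19/15 + 542*w)
(q(-9) + 28718) + 59904 = ((19/15 + 542*(-9)) + 28718) + 59904 = ((19/15 - 4878) + 28718) + 59904 = (-73151/15 + 28718) + 59904 = 357619/15 + 59904 = 1256179/15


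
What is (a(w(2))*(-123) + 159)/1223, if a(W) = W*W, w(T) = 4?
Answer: -1809/1223 ≈ -1.4791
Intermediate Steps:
a(W) = W²
(a(w(2))*(-123) + 159)/1223 = (4²*(-123) + 159)/1223 = (16*(-123) + 159)*(1/1223) = (-1968 + 159)*(1/1223) = -1809*1/1223 = -1809/1223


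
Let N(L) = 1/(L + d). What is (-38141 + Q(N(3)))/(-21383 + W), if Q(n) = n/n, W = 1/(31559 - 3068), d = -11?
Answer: 271661685/152305763 ≈ 1.7837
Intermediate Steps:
W = 1/28491 ≈ 3.5099e-5
N(L) = 1/(-11 + L) (N(L) = 1/(L - 11) = 1/(-11 + L))
Q(n) = 1
(-38141 + Q(N(3)))/(-21383 + W) = (-38141 + 1)/(-21383 + 1/28491) = -38140/(-609223052/28491) = -38140*(-28491/609223052) = 271661685/152305763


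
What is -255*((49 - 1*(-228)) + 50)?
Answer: -83385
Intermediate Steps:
-255*((49 - 1*(-228)) + 50) = -255*((49 + 228) + 50) = -255*(277 + 50) = -255*327 = -83385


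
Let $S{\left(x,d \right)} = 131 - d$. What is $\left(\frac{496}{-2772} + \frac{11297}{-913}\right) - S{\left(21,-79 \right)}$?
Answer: $- \frac{12800993}{57519} \approx -222.55$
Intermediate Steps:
$\left(\frac{496}{-2772} + \frac{11297}{-913}\right) - S{\left(21,-79 \right)} = \left(\frac{496}{-2772} + \frac{11297}{-913}\right) - \left(131 - -79\right) = \left(496 \left(- \frac{1}{2772}\right) + 11297 \left(- \frac{1}{913}\right)\right) - \left(131 + 79\right) = \left(- \frac{124}{693} - \frac{1027}{83}\right) - 210 = - \frac{722003}{57519} - 210 = - \frac{12800993}{57519}$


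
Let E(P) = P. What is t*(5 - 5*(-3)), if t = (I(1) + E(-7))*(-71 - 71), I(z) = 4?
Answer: 8520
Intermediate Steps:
t = 426 (t = (4 - 7)*(-71 - 71) = -3*(-142) = 426)
t*(5 - 5*(-3)) = 426*(5 - 5*(-3)) = 426*(5 + 15) = 426*20 = 8520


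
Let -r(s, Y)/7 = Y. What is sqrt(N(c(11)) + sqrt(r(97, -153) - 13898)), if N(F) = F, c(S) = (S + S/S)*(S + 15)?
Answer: sqrt(312 + I*sqrt(12827)) ≈ 17.943 + 3.156*I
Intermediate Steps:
r(s, Y) = -7*Y
c(S) = (1 + S)*(15 + S) (c(S) = (S + 1)*(15 + S) = (1 + S)*(15 + S))
sqrt(N(c(11)) + sqrt(r(97, -153) - 13898)) = sqrt((15 + 11**2 + 16*11) + sqrt(-7*(-153) - 13898)) = sqrt((15 + 121 + 176) + sqrt(1071 - 13898)) = sqrt(312 + sqrt(-12827)) = sqrt(312 + I*sqrt(12827))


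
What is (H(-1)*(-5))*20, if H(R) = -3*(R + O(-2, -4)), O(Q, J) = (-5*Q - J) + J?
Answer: 2700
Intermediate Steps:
O(Q, J) = -5*Q (O(Q, J) = (-J - 5*Q) + J = -5*Q)
H(R) = -30 - 3*R (H(R) = -3*(R - 5*(-2)) = -3*(R + 10) = -3*(10 + R) = -30 - 3*R)
(H(-1)*(-5))*20 = ((-30 - 3*(-1))*(-5))*20 = ((-30 + 3)*(-5))*20 = -27*(-5)*20 = 135*20 = 2700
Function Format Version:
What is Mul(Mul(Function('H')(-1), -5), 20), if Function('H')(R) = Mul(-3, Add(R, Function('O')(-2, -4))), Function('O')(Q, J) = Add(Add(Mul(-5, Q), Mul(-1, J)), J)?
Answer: 2700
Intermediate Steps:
Function('O')(Q, J) = Mul(-5, Q) (Function('O')(Q, J) = Add(Add(Mul(-1, J), Mul(-5, Q)), J) = Mul(-5, Q))
Function('H')(R) = Add(-30, Mul(-3, R)) (Function('H')(R) = Mul(-3, Add(R, Mul(-5, -2))) = Mul(-3, Add(R, 10)) = Mul(-3, Add(10, R)) = Add(-30, Mul(-3, R)))
Mul(Mul(Function('H')(-1), -5), 20) = Mul(Mul(Add(-30, Mul(-3, -1)), -5), 20) = Mul(Mul(Add(-30, 3), -5), 20) = Mul(Mul(-27, -5), 20) = Mul(135, 20) = 2700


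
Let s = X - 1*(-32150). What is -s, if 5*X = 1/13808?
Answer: -2219636001/69040 ≈ -32150.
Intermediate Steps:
X = 1/69040 (X = (1/5)/13808 = (1/5)*(1/13808) = 1/69040 ≈ 1.4484e-5)
s = 2219636001/69040 (s = 1/69040 - 1*(-32150) = 1/69040 + 32150 = 2219636001/69040 ≈ 32150.)
-s = -1*2219636001/69040 = -2219636001/69040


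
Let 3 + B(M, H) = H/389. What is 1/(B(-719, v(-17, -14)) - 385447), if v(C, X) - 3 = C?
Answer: -389/149940064 ≈ -2.5944e-6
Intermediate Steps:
v(C, X) = 3 + C
B(M, H) = -3 + H/389
1/(B(-719, v(-17, -14)) - 385447) = 1/((-3 + (3 - 17)/389) - 385447) = 1/((-3 + (1/389)*(-14)) - 385447) = 1/((-3 - 14/389) - 385447) = 1/(-1181/389 - 385447) = 1/(-149940064/389) = -389/149940064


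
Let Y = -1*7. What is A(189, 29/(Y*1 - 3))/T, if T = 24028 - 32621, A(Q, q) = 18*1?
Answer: -18/8593 ≈ -0.0020947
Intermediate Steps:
Y = -7
A(Q, q) = 18
T = -8593
A(189, 29/(Y*1 - 3))/T = 18/(-8593) = 18*(-1/8593) = -18/8593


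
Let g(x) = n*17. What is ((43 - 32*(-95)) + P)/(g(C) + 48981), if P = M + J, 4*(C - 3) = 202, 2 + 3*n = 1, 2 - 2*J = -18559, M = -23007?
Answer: -63861/293852 ≈ -0.21732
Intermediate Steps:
J = 18561/2 (J = 1 - 1/2*(-18559) = 1 + 18559/2 = 18561/2 ≈ 9280.5)
n = -1/3 (n = -2/3 + (1/3)*1 = -2/3 + 1/3 = -1/3 ≈ -0.33333)
C = 107/2 (C = 3 + (1/4)*202 = 3 + 101/2 = 107/2 ≈ 53.500)
P = -27453/2 (P = -23007 + 18561/2 = -27453/2 ≈ -13727.)
g(x) = -17/3 (g(x) = -1/3*17 = -17/3)
((43 - 32*(-95)) + P)/(g(C) + 48981) = ((43 - 32*(-95)) - 27453/2)/(-17/3 + 48981) = ((43 + 3040) - 27453/2)/(146926/3) = (3083 - 27453/2)*(3/146926) = -21287/2*3/146926 = -63861/293852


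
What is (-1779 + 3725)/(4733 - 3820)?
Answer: 1946/913 ≈ 2.1314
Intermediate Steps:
(-1779 + 3725)/(4733 - 3820) = 1946/913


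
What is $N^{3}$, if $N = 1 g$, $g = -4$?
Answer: $-64$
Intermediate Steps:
$N = -4$ ($N = 1 \left(-4\right) = -4$)
$N^{3} = \left(-4\right)^{3} = -64$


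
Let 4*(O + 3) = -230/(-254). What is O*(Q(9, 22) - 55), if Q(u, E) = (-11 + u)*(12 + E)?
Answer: 173307/508 ≈ 341.16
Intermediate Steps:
O = -1409/508 (O = -3 + (-230/(-254))/4 = -3 + (-230*(-1/254))/4 = -3 + (¼)*(115/127) = -3 + 115/508 = -1409/508 ≈ -2.7736)
O*(Q(9, 22) - 55) = -1409*((-132 - 11*22 + 12*9 + 22*9) - 55)/508 = -1409*((-132 - 242 + 108 + 198) - 55)/508 = -1409*(-68 - 55)/508 = -1409/508*(-123) = 173307/508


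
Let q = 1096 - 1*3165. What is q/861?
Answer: -2069/861 ≈ -2.4030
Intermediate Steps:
q = -2069 (q = 1096 - 3165 = -2069)
q/861 = -2069/861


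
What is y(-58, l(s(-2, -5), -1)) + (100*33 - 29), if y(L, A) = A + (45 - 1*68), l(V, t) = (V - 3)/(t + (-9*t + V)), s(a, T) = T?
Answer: 9736/3 ≈ 3245.3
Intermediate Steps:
l(V, t) = (-3 + V)/(V - 8*t) (l(V, t) = (-3 + V)/(t + (V - 9*t)) = (-3 + V)/(V - 8*t))
y(L, A) = -23 + A (y(L, A) = A + (45 - 68) = A - 23 = -23 + A)
y(-58, l(s(-2, -5), -1)) + (100*33 - 29) = (-23 + (-3 - 5)/(-5 - 8*(-1))) + (100*33 - 29) = (-23 - 8/(-5 + 8)) + (3300 - 29) = (-23 - 8/3) + 3271 = -77/3 + 3271 = 9736/3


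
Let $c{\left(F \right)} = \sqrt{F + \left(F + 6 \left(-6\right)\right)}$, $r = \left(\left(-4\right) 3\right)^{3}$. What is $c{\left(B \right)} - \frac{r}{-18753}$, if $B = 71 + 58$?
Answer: $- \frac{576}{6251} + \sqrt{222} \approx 14.808$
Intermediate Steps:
$r = -1728$ ($r = \left(-12\right)^{3} = -1728$)
$B = 129$
$c{\left(F \right)} = \sqrt{-36 + 2 F}$ ($c{\left(F \right)} = \sqrt{F + \left(F - 36\right)} = \sqrt{F + \left(-36 + F\right)} = \sqrt{-36 + 2 F}$)
$c{\left(B \right)} - \frac{r}{-18753} = \sqrt{-36 + 2 \cdot 129} - - \frac{1728}{-18753} = \sqrt{-36 + 258} - \left(-1728\right) \left(- \frac{1}{18753}\right) = \sqrt{222} - \frac{576}{6251} = - \frac{576}{6251} + \sqrt{222}$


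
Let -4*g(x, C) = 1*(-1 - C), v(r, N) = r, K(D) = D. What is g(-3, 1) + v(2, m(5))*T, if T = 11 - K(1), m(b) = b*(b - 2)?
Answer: 41/2 ≈ 20.500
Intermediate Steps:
m(b) = b*(-2 + b)
g(x, C) = 1/4 + C/4 (g(x, C) = -(-1 - C)/4 = 1/4 + C/4)
T = 10 (T = 11 - 1*1 = 11 - 1 = 10)
g(-3, 1) + v(2, m(5))*T = (1/4 + (1/4)*1) + 2*10 = (1/4 + 1/4) + 20 = 1/2 + 20 = 41/2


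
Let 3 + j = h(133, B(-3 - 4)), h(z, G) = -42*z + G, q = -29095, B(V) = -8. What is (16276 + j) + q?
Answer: -18416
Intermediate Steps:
h(z, G) = G - 42*z
j = -5597 (j = -3 + (-8 - 42*133) = -3 + (-8 - 5586) = -3 - 5594 = -5597)
(16276 + j) + q = (16276 - 5597) - 29095 = 10679 - 29095 = -18416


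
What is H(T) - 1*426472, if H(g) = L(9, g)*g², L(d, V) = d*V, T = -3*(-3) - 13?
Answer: -427048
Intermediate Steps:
T = -4 (T = 9 - 13 = -4)
L(d, V) = V*d
H(g) = 9*g³ (H(g) = (g*9)*g² = (9*g)*g² = 9*g³)
H(T) - 1*426472 = 9*(-4)³ - 1*426472 = 9*(-64) - 426472 = -576 - 426472 = -427048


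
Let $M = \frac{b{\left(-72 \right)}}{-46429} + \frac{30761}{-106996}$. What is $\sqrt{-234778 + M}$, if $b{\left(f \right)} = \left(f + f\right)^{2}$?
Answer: $\frac{i \sqrt{1448480020281363341340117}}{2483858642} \approx 484.54 i$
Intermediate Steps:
$b{\left(f \right)} = 4 f^{2}$ ($b{\left(f \right)} = \left(2 f\right)^{2} = 4 f^{2}$)
$M = - \frac{3646871525}{4967717284}$ ($M = \frac{4 \left(-72\right)^{2}}{-46429} + \frac{30761}{-106996} = 4 \cdot 5184 \left(- \frac{1}{46429}\right) + 30761 \left(- \frac{1}{106996}\right) = 20736 \left(- \frac{1}{46429}\right) - \frac{30761}{106996} = - \frac{20736}{46429} - \frac{30761}{106996} = - \frac{3646871525}{4967717284} \approx -0.73411$)
$\sqrt{-234778 + M} = \sqrt{-234778 - \frac{3646871525}{4967717284}} = \sqrt{- \frac{1166314375374477}{4967717284}} = \frac{i \sqrt{1448480020281363341340117}}{2483858642}$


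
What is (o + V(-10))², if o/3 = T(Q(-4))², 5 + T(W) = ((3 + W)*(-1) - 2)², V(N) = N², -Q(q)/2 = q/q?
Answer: 21904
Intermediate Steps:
Q(q) = -2 (Q(q) = -2*q/q = -2*1 = -2)
T(W) = -5 + (-5 - W)² (T(W) = -5 + ((3 + W)*(-1) - 2)² = -5 + ((-3 - W) - 2)² = -5 + (-5 - W)²)
o = 48 (o = 3*(-5 + (5 - 2)²)² = 3*(-5 + 3²)² = 3*(-5 + 9)² = 3*4² = 3*16 = 48)
(o + V(-10))² = (48 + (-10)²)² = (48 + 100)² = 148² = 21904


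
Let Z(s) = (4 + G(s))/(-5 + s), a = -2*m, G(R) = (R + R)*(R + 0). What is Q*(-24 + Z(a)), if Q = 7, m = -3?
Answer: 364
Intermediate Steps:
G(R) = 2*R² (G(R) = (2*R)*R = 2*R²)
a = 6 (a = -2*(-3) = 6)
Z(s) = (4 + 2*s²)/(-5 + s)
Q*(-24 + Z(a)) = 7*(-24 + 2*(2 + 6²)/(-5 + 6)) = 7*(-24 + 2*(2 + 36)/1) = 7*(-24 + 2*1*38) = 7*(-24 + 76) = 7*52 = 364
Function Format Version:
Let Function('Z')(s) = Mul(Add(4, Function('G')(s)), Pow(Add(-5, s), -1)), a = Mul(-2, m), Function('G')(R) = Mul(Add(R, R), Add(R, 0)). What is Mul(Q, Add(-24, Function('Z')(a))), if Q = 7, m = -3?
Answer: 364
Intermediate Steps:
Function('G')(R) = Mul(2, Pow(R, 2)) (Function('G')(R) = Mul(Mul(2, R), R) = Mul(2, Pow(R, 2)))
a = 6 (a = Mul(-2, -3) = 6)
Function('Z')(s) = Mul(Pow(Add(-5, s), -1), Add(4, Mul(2, Pow(s, 2)))) (Function('Z')(s) = Mul(Add(4, Mul(2, Pow(s, 2))), Pow(Add(-5, s), -1)) = Mul(Pow(Add(-5, s), -1), Add(4, Mul(2, Pow(s, 2)))))
Mul(Q, Add(-24, Function('Z')(a))) = Mul(7, Add(-24, Mul(2, Pow(Add(-5, 6), -1), Add(2, Pow(6, 2))))) = Mul(7, Add(-24, Mul(2, Pow(1, -1), Add(2, 36)))) = Mul(7, Add(-24, Mul(2, 1, 38))) = Mul(7, Add(-24, 76)) = Mul(7, 52) = 364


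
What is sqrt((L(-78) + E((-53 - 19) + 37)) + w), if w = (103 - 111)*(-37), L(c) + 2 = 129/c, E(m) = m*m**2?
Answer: I*sqrt(28785874)/26 ≈ 206.36*I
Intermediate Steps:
E(m) = m**3
L(c) = -2 + 129/c
w = 296 (w = -8*(-37) = 296)
sqrt((L(-78) + E((-53 - 19) + 37)) + w) = sqrt(((-2 + 129/(-78)) + ((-53 - 19) + 37)**3) + 296) = sqrt(((-2 + 129*(-1/78)) + (-72 + 37)**3) + 296) = sqrt(((-2 - 43/26) + (-35)**3) + 296) = sqrt((-95/26 - 42875) + 296) = sqrt(-1114845/26 + 296) = sqrt(-1107149/26) = I*sqrt(28785874)/26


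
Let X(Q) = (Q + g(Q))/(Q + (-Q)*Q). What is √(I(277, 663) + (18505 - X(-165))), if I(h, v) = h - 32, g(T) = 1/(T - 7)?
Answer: √104035629541209630/2355540 ≈ 136.93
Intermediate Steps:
g(T) = 1/(-7 + T)
X(Q) = (Q + 1/(-7 + Q))/(Q - Q²) (X(Q) = (Q + 1/(-7 + Q))/(Q + (-Q)*Q) = (Q + 1/(-7 + Q))/(Q - Q²))
I(h, v) = -32 + h
√(I(277, 663) + (18505 - X(-165))) = √((-32 + 277) + (18505 - (-1 - 1*(-165)*(-7 - 165))/((-165)*(-1 - 165)*(-7 - 165)))) = √(245 + (18505 - (-1)*(-1 - 1*(-165)*(-172))/(165*(-166)*(-172)))) = √(245 + (18505 - (-1)*(-1)*(-1)*(-1 - 28380)/(165*166*172))) = √(245 + (18505 - (-1)*(-1)*(-1)*(-28381)/(165*166*172))) = √(245 + (18505 - 1*28381/4711080)) = √(245 + (18505 - 28381/4711080)) = √(245 + 87178507019/4711080) = √(88332721619/4711080) = √104035629541209630/2355540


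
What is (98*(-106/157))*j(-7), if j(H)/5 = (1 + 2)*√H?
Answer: -155820*I*√7/157 ≈ -2625.9*I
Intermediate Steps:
j(H) = 15*√H (j(H) = 5*((1 + 2)*√H) = 5*(3*√H) = 15*√H)
(98*(-106/157))*j(-7) = (98*(-106/157))*(15*√(-7)) = (98*(-106*1/157))*(15*(I*√7)) = (98*(-106/157))*(15*I*√7) = -155820*I*√7/157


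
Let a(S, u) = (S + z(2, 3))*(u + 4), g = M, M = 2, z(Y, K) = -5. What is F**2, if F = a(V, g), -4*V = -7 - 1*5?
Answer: 144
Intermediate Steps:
V = 3 (V = -(-7 - 1*5)/4 = -(-7 - 5)/4 = -1/4*(-12) = 3)
g = 2
a(S, u) = (-5 + S)*(4 + u) (a(S, u) = (S - 5)*(u + 4) = (-5 + S)*(4 + u))
F = -12 (F = -20 - 5*2 + 4*3 + 3*2 = -20 - 10 + 12 + 6 = -12)
F**2 = (-12)**2 = 144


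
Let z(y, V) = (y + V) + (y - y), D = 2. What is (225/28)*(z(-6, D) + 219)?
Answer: 48375/28 ≈ 1727.7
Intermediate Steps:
z(y, V) = V + y (z(y, V) = (V + y) + 0 = V + y)
(225/28)*(z(-6, D) + 219) = (225/28)*((2 - 6) + 219) = (225*(1/28))*(-4 + 219) = (225/28)*215 = 48375/28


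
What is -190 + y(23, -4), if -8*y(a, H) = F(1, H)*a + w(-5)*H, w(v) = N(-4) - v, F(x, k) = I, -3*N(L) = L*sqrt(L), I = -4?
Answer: -176 + 4*I/3 ≈ -176.0 + 1.3333*I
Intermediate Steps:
N(L) = -L**(3/2)/3 (N(L) = -L*sqrt(L)/3 = -L**(3/2)/3)
F(x, k) = -4
w(v) = -v + 8*I/3 (w(v) = -(-8)*I/3 - v = 8*I/3 - v = -v + 8*I/3)
y(a, H) = a/2 - H*(5 + 8*I/3)/8 (y(a, H) = -(-4*a + (-1*(-5) + 8*I/3)*H)/8 = -(-4*a + (5 + 8*I/3)*H)/8 = -(-4*a + H*(5 + 8*I/3))/8 = a/2 - H*(5 + 8*I/3)/8)
-190 + y(23, -4) = -190 + ((1/2)*23 - 1/24*(-4)*(15 + 8*I)) = -190 + (23/2 + (5/2 + 4*I/3)) = -190 + (14 + 4*I/3) = -176 + 4*I/3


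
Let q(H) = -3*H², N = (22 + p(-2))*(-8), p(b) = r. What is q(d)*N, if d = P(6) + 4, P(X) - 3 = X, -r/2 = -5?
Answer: 129792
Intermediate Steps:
r = 10 (r = -2*(-5) = 10)
p(b) = 10
P(X) = 3 + X
d = 13 (d = (3 + 6) + 4 = 9 + 4 = 13)
N = -256 (N = (22 + 10)*(-8) = 32*(-8) = -256)
q(d)*N = -3*13²*(-256) = -3*169*(-256) = -507*(-256) = 129792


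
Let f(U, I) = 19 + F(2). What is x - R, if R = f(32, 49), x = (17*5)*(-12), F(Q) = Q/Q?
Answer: -1040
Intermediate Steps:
F(Q) = 1
f(U, I) = 20 (f(U, I) = 19 + 1 = 20)
x = -1020 (x = 85*(-12) = -1020)
R = 20
x - R = -1020 - 1*20 = -1020 - 20 = -1040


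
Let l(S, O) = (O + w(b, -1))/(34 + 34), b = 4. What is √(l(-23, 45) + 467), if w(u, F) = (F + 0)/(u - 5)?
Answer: √540634/34 ≈ 21.626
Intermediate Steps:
w(u, F) = F/(-5 + u)
l(S, O) = 1/68 + O/68 (l(S, O) = (O - 1/(-5 + 4))/(34 + 34) = (O - 1/(-1))/68 = (O - 1*(-1))*(1/68) = (O + 1)*(1/68) = (1 + O)*(1/68) = 1/68 + O/68)
√(l(-23, 45) + 467) = √((1/68 + (1/68)*45) + 467) = √((1/68 + 45/68) + 467) = √(23/34 + 467) = √(15901/34) = √540634/34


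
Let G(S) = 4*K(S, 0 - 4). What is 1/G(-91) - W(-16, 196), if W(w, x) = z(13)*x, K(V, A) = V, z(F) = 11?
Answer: -784785/364 ≈ -2156.0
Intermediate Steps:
G(S) = 4*S
W(w, x) = 11*x
1/G(-91) - W(-16, 196) = 1/(4*(-91)) - 11*196 = 1/(-364) - 1*2156 = -1/364 - 2156 = -784785/364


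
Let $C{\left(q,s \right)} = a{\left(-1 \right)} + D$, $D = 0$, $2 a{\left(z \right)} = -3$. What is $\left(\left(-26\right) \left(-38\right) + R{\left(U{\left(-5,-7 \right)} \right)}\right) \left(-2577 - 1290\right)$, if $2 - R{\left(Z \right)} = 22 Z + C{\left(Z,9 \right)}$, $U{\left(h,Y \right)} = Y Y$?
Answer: $\frac{668991}{2} \approx 3.345 \cdot 10^{5}$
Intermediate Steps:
$U{\left(h,Y \right)} = Y^{2}$
$a{\left(z \right)} = - \frac{3}{2}$ ($a{\left(z \right)} = \frac{1}{2} \left(-3\right) = - \frac{3}{2}$)
$C{\left(q,s \right)} = - \frac{3}{2}$ ($C{\left(q,s \right)} = - \frac{3}{2} + 0 = - \frac{3}{2}$)
$R{\left(Z \right)} = \frac{7}{2} - 22 Z$ ($R{\left(Z \right)} = 2 - \left(22 Z - \frac{3}{2}\right) = 2 - \left(- \frac{3}{2} + 22 Z\right) = \frac{7}{2} - 22 Z$)
$\left(\left(-26\right) \left(-38\right) + R{\left(U{\left(-5,-7 \right)} \right)}\right) \left(-2577 - 1290\right) = \left(\left(-26\right) \left(-38\right) + \left(\frac{7}{2} - 22 \left(-7\right)^{2}\right)\right) \left(-2577 - 1290\right) = \left(988 + \left(\frac{7}{2} - 1078\right)\right) \left(-3867\right) = \left(988 - \frac{2149}{2}\right) \left(-3867\right) = \left(- \frac{173}{2}\right) \left(-3867\right) = \frac{668991}{2}$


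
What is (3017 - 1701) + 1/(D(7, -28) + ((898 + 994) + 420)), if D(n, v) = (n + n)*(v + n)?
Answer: 2655689/2018 ≈ 1316.0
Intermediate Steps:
D(n, v) = 2*n*(n + v) (D(n, v) = (2*n)*(n + v) = 2*n*(n + v))
(3017 - 1701) + 1/(D(7, -28) + ((898 + 994) + 420)) = (3017 - 1701) + 1/(2*7*(7 - 28) + ((898 + 994) + 420)) = 1316 + 1/(2*7*(-21) + (1892 + 420)) = 1316 + 1/(-294 + 2312) = 1316 + 1/2018 = 2655689/2018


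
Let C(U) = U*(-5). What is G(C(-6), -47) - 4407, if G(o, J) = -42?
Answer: -4449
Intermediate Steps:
C(U) = -5*U
G(C(-6), -47) - 4407 = -42 - 4407 = -4449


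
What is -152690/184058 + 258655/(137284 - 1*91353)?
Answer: 20297158800/4226983999 ≈ 4.8018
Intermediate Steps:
-152690/184058 + 258655/(137284 - 1*91353) = -152690*1/184058 + 258655/(137284 - 91353) = -76345/92029 + 258655/45931 = 20297158800/4226983999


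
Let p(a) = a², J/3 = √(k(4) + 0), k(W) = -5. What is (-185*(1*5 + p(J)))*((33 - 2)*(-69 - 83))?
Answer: -34868800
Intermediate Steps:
J = 3*I*√5 (J = 3*√(-5 + 0) = 3*√(-5) = 3*(I*√5) = 3*I*√5 ≈ 6.7082*I)
(-185*(1*5 + p(J)))*((33 - 2)*(-69 - 83)) = (-185*(1*5 + (3*I*√5)²))*((33 - 2)*(-69 - 83)) = (-185*(5 - 45))*(31*(-152)) = -185*(-40)*(-4712) = 7400*(-4712) = -34868800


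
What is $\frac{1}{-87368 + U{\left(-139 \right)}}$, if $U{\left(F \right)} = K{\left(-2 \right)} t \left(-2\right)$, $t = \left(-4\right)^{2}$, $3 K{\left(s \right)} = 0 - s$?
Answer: $- \frac{3}{262168} \approx -1.1443 \cdot 10^{-5}$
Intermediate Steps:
$K{\left(s \right)} = - \frac{s}{3}$ ($K{\left(s \right)} = \frac{0 - s}{3} = \frac{\left(-1\right) s}{3} = - \frac{s}{3}$)
$t = 16$
$U{\left(F \right)} = - \frac{64}{3}$ ($U{\left(F \right)} = \left(- \frac{1}{3}\right) \left(-2\right) 16 \left(-2\right) = \frac{2}{3} \cdot 16 \left(-2\right) = \frac{32}{3} \left(-2\right) = - \frac{64}{3}$)
$\frac{1}{-87368 + U{\left(-139 \right)}} = \frac{1}{-87368 - \frac{64}{3}} = \frac{1}{- \frac{262168}{3}} = - \frac{3}{262168}$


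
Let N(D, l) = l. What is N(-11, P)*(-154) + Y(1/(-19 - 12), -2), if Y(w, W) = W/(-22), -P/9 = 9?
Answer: 137215/11 ≈ 12474.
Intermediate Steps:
P = -81 (P = -9*9 = -81)
Y(w, W) = -W/22 (Y(w, W) = W*(-1/22) = -W/22)
N(-11, P)*(-154) + Y(1/(-19 - 12), -2) = -81*(-154) - 1/22*(-2) = 12474 + 1/11 = 137215/11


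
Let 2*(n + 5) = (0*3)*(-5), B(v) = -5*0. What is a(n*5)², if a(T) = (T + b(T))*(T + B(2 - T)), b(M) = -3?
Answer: 490000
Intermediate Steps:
B(v) = 0
n = -5 (n = -5 + ((0*3)*(-5))/2 = -5 + (0*(-5))/2 = -5 + (½)*0 = -5 + 0 = -5)
a(T) = T*(-3 + T) (a(T) = (T - 3)*(T + 0) = (-3 + T)*T = T*(-3 + T))
a(n*5)² = ((-5*5)*(-3 - 5*5))² = (-25*(-3 - 25))² = (-25*(-28))² = 700² = 490000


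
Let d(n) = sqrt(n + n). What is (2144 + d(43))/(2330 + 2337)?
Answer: 2144/4667 + sqrt(86)/4667 ≈ 0.46138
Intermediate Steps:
d(n) = sqrt(2)*sqrt(n) (d(n) = sqrt(2*n) = sqrt(2)*sqrt(n))
(2144 + d(43))/(2330 + 2337) = (2144 + sqrt(2)*sqrt(43))/(2330 + 2337) = (2144 + sqrt(86))/4667 = (2144 + sqrt(86))*(1/4667) = 2144/4667 + sqrt(86)/4667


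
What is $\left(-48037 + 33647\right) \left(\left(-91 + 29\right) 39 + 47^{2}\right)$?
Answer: $3007510$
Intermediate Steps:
$\left(-48037 + 33647\right) \left(\left(-91 + 29\right) 39 + 47^{2}\right) = - 14390 \left(\left(-62\right) 39 + 2209\right) = - 14390 \left(-2418 + 2209\right) = \left(-14390\right) \left(-209\right) = 3007510$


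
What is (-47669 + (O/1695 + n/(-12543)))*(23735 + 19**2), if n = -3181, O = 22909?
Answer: -24005220705504/20905 ≈ -1.1483e+9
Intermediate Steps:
(-47669 + (O/1695 + n/(-12543)))*(23735 + 19**2) = (-47669 + (22909/1695 - 3181/(-12543)))*(23735 + 19**2) = (-47669 + (22909*(1/1695) - 3181*(-1/12543)))*(23735 + 361) = (-47669 + (22909/1695 + 3181/12543))*24096 = (-47669 + 287846/20905)*24096 = -996232599/20905*24096 = -24005220705504/20905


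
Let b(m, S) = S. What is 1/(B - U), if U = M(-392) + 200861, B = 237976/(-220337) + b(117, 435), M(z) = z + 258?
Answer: -220337/44131976380 ≈ -4.9927e-6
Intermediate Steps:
M(z) = 258 + z
B = 95608619/220337 (B = 237976/(-220337) + 435 = 237976*(-1/220337) + 435 = -237976/220337 + 435 = 95608619/220337 ≈ 433.92)
U = 200727 (U = (258 - 392) + 200861 = -134 + 200861 = 200727)
1/(B - U) = 1/(95608619/220337 - 1*200727) = 1/(95608619/220337 - 200727) = 1/(-44131976380/220337) = -220337/44131976380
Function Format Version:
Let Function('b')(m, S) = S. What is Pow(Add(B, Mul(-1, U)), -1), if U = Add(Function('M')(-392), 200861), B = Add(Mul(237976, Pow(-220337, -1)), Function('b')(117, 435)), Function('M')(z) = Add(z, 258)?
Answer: Rational(-220337, 44131976380) ≈ -4.9927e-6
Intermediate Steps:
Function('M')(z) = Add(258, z)
B = Rational(95608619, 220337) (B = Add(Mul(237976, Pow(-220337, -1)), 435) = Add(Mul(237976, Rational(-1, 220337)), 435) = Add(Rational(-237976, 220337), 435) = Rational(95608619, 220337) ≈ 433.92)
U = 200727 (U = Add(Add(258, -392), 200861) = Add(-134, 200861) = 200727)
Pow(Add(B, Mul(-1, U)), -1) = Pow(Add(Rational(95608619, 220337), Mul(-1, 200727)), -1) = Pow(Add(Rational(95608619, 220337), -200727), -1) = Pow(Rational(-44131976380, 220337), -1) = Rational(-220337, 44131976380)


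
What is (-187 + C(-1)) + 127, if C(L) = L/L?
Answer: -59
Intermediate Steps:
C(L) = 1
(-187 + C(-1)) + 127 = (-187 + 1) + 127 = -186 + 127 = -59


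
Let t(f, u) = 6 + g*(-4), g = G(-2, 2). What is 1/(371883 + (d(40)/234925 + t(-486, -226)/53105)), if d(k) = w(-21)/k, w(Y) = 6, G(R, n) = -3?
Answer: 49902768500/18557991275031963 ≈ 2.6890e-6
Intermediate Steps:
g = -3
t(f, u) = 18 (t(f, u) = 6 - 3*(-4) = 6 + 12 = 18)
d(k) = 6/k
1/(371883 + (d(40)/234925 + t(-486, -226)/53105)) = 1/(371883 + ((6/40)/234925 + 18/53105)) = 1/(371883 + ((6*(1/40))*(1/234925) + 18*(1/53105))) = 1/(371883 + ((3/20)*(1/234925) + 18/53105)) = 1/(371883 + (3/4698500 + 18/53105)) = 1/(371883 + 16946463/49902768500) = 1/(18557991275031963/49902768500) = 49902768500/18557991275031963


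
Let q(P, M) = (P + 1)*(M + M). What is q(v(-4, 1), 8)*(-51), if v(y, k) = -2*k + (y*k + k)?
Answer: 3264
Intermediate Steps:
v(y, k) = -k + k*y (v(y, k) = -2*k + (k*y + k) = -2*k + (k + k*y) = -k + k*y)
q(P, M) = 2*M*(1 + P) (q(P, M) = (1 + P)*(2*M) = 2*M*(1 + P))
q(v(-4, 1), 8)*(-51) = (2*8*(1 + 1*(-1 - 4)))*(-51) = (2*8*(1 + 1*(-5)))*(-51) = (2*8*(1 - 5))*(-51) = (2*8*(-4))*(-51) = -64*(-51) = 3264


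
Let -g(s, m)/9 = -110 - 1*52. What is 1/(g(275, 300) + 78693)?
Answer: 1/80151 ≈ 1.2476e-5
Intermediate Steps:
g(s, m) = 1458 (g(s, m) = -9*(-110 - 1*52) = -9*(-110 - 52) = -9*(-162) = 1458)
1/(g(275, 300) + 78693) = 1/(1458 + 78693) = 1/80151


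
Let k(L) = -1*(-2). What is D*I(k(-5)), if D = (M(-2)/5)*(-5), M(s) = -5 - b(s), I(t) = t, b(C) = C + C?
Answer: 2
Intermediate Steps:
k(L) = 2
b(C) = 2*C
M(s) = -5 - 2*s
D = 1 (D = ((-5 - 2*(-2))/5)*(-5) = ((-5 + 4)*(⅕))*(-5) = -1*⅕*(-5) = -⅕*(-5) = 1)
D*I(k(-5)) = 1*2 = 2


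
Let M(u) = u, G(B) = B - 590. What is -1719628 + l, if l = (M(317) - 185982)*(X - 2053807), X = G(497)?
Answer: 381335623872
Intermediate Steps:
G(B) = -590 + B
X = -93 (X = -590 + 497 = -93)
l = 381337343500 (l = (317 - 185982)*(-93 - 2053807) = -185665*(-2053900) = 381337343500)
-1719628 + l = -1719628 + 381337343500 = 381335623872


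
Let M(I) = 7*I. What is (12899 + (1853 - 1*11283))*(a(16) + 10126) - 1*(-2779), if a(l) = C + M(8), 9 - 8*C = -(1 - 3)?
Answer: 282617379/8 ≈ 3.5327e+7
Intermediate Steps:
C = 7/8 (C = 9/8 - (-1)*(1 - 3)/8 = 9/8 - (-1)*(-2)/8 = 9/8 - 1/8*2 = 9/8 - 1/4 = 7/8 ≈ 0.87500)
a(l) = 455/8 (a(l) = 7/8 + 7*8 = 7/8 + 56 = 455/8)
(12899 + (1853 - 1*11283))*(a(16) + 10126) - 1*(-2779) = (12899 + (1853 - 1*11283))*(455/8 + 10126) - 1*(-2779) = (12899 + (1853 - 11283))*(81463/8) + 2779 = (12899 - 9430)*(81463/8) + 2779 = 3469*(81463/8) + 2779 = 282595147/8 + 2779 = 282617379/8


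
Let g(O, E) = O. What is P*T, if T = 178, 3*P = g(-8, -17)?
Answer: -1424/3 ≈ -474.67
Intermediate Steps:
P = -8/3 (P = (1/3)*(-8) = -8/3 ≈ -2.6667)
P*T = -8/3*178 = -1424/3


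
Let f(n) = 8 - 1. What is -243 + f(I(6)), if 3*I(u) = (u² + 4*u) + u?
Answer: -236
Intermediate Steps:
I(u) = u²/3 + 5*u/3 (I(u) = ((u² + 4*u) + u)/3 = (u² + 5*u)/3 = u²/3 + 5*u/3)
f(n) = 7
-243 + f(I(6)) = -243 + 7 = -236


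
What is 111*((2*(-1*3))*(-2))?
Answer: 1332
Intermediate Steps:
111*((2*(-1*3))*(-2)) = 111*((2*(-3))*(-2)) = 111*(-6*(-2)) = 111*12 = 1332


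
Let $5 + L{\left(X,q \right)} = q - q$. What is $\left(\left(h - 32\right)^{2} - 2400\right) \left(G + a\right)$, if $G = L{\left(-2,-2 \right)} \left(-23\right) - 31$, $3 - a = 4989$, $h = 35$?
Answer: $11720682$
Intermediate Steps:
$a = -4986$ ($a = 3 - 4989 = -4986$)
$L{\left(X,q \right)} = -5$ ($L{\left(X,q \right)} = -5 + \left(q - q\right) = -5 + 0 = -5$)
$G = 84$ ($G = \left(-5\right) \left(-23\right) - 31 = 115 - 31 = 84$)
$\left(\left(h - 32\right)^{2} - 2400\right) \left(G + a\right) = \left(\left(35 - 32\right)^{2} - 2400\right) \left(84 - 4986\right) = \left(3^{2} - 2400\right) \left(-4902\right) = \left(9 - 2400\right) \left(-4902\right) = \left(-2391\right) \left(-4902\right) = 11720682$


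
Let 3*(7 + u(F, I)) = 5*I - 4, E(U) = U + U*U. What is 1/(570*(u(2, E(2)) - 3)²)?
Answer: 3/3040 ≈ 0.00098684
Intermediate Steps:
E(U) = U + U²
u(F, I) = -25/3 + 5*I/3 (u(F, I) = -7 + (5*I - 4)/3 = -7 + (-4 + 5*I)/3 = -7 + (-4/3 + 5*I/3) = -25/3 + 5*I/3)
1/(570*(u(2, E(2)) - 3)²) = 1/(570*((-25/3 + 5*(2*(1 + 2))/3) - 3)²) = 1/(570*((-25/3 + 5*(2*3)/3) - 3)²) = 1/(570*((-25/3 + (5/3)*6) - 3)²) = 1/(570*((-25/3 + 10) - 3)²) = 1/(570*(5/3 - 3)²) = 1/(570*(-4/3)²) = 1/(570*(16/9)) = 1/(3040/3) = 3/3040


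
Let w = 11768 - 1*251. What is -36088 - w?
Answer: -47605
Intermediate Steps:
w = 11517 (w = 11768 - 251 = 11517)
-36088 - w = -36088 - 1*11517 = -36088 - 11517 = -47605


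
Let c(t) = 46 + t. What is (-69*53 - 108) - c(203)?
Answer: -4014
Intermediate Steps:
(-69*53 - 108) - c(203) = (-69*53 - 108) - (46 + 203) = (-3657 - 108) - 1*249 = -3765 - 249 = -4014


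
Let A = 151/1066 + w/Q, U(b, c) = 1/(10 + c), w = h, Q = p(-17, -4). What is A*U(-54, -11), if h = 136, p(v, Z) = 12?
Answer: -36697/3198 ≈ -11.475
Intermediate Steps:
Q = 12
w = 136
A = 36697/3198 (A = 151/1066 + 136/12 = 151*(1/1066) + 136*(1/12) = 151/1066 + 34/3 = 36697/3198 ≈ 11.475)
A*U(-54, -11) = 36697/(3198*(10 - 11)) = (36697/3198)/(-1) = (36697/3198)*(-1) = -36697/3198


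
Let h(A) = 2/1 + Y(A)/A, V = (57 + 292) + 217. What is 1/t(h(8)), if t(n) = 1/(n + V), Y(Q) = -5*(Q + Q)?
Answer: 558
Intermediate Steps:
Y(Q) = -10*Q
V = 566 (V = 349 + 217 = 566)
h(A) = -8 (h(A) = 2/1 + (-10*A)/A = 2*1 - 10 = 2 - 10 = -8)
t(n) = 1/(566 + n) (t(n) = 1/(n + 566) = 1/(566 + n))
1/t(h(8)) = 1/(1/(566 - 8)) = 1/(1/558) = 558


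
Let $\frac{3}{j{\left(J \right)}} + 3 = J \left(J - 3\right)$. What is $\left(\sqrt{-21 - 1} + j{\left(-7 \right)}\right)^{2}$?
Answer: $- \frac{98749}{4489} + \frac{6 i \sqrt{22}}{67} \approx -21.998 + 0.42004 i$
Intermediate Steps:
$j{\left(J \right)} = \frac{3}{-3 + J \left(-3 + J\right)}$ ($j{\left(J \right)} = \frac{3}{-3 + J \left(J - 3\right)} = \frac{3}{-3 + J \left(-3 + J\right)}$)
$\left(\sqrt{-21 - 1} + j{\left(-7 \right)}\right)^{2} = \left(\sqrt{-21 - 1} + \frac{3}{-3 + \left(-7\right)^{2} - -21}\right)^{2} = \left(\sqrt{-22} + \frac{3}{-3 + 49 + 21}\right)^{2} = \left(i \sqrt{22} + \frac{3}{67}\right)^{2} = \left(\frac{3}{67} + i \sqrt{22}\right)^{2}$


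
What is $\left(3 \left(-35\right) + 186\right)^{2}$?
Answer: $6561$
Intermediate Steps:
$\left(3 \left(-35\right) + 186\right)^{2} = \left(-105 + 186\right)^{2} = 81^{2} = 6561$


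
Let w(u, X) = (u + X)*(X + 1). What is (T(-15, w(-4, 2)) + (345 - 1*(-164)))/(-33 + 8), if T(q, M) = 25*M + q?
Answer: -344/25 ≈ -13.760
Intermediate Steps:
w(u, X) = (1 + X)*(X + u) (w(u, X) = (X + u)*(1 + X) = (1 + X)*(X + u))
T(q, M) = q + 25*M
(T(-15, w(-4, 2)) + (345 - 1*(-164)))/(-33 + 8) = ((-15 + 25*(2 - 4 + 2**2 + 2*(-4))) + (345 - 1*(-164)))/(-33 + 8) = ((-15 + 25*(2 - 4 + 4 - 8)) + (345 + 164))/(-25) = ((-15 + 25*(-6)) + 509)*(-1/25) = ((-15 - 150) + 509)*(-1/25) = (-165 + 509)*(-1/25) = 344*(-1/25) = -344/25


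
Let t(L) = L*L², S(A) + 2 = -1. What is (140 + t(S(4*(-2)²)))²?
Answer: 12769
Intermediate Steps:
S(A) = -3 (S(A) = -2 - 1 = -3)
t(L) = L³
(140 + t(S(4*(-2)²)))² = (140 + (-3)³)² = (140 - 27)² = 113² = 12769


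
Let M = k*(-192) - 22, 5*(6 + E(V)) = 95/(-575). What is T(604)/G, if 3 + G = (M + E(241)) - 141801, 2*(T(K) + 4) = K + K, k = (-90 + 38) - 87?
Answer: -115000/22069273 ≈ -0.0052109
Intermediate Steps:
E(V) = -3469/575 (E(V) = -6 + (95/(-575))/5 = -6 + (95*(-1/575))/5 = -6 + (⅕)*(-19/115) = -6 - 19/575 = -3469/575)
k = -139 (k = -52 - 87 = -139)
M = 26666 (M = -139*(-192) - 22 = 26688 - 22 = 26666)
T(K) = -4 + K (T(K) = -4 + (K + K)/2 = -4 + (2*K)/2 = -4 + K)
G = -66207819/575 (G = -3 + ((26666 - 3469/575) - 141801) = -3 + (15329481/575 - 141801) = -3 - 66206094/575 = -66207819/575 ≈ -1.1514e+5)
T(604)/G = (-4 + 604)/(-66207819/575) = 600*(-575/66207819) = -115000/22069273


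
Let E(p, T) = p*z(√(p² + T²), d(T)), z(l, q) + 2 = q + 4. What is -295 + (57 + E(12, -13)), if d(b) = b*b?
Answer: 1814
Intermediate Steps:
d(b) = b²
z(l, q) = 2 + q (z(l, q) = -2 + (q + 4) = -2 + (4 + q) = 2 + q)
E(p, T) = p*(2 + T²)
-295 + (57 + E(12, -13)) = -295 + (57 + 12*(2 + (-13)²)) = -295 + (57 + 12*(2 + 169)) = -295 + (57 + 12*171) = -295 + (57 + 2052) = -295 + 2109 = 1814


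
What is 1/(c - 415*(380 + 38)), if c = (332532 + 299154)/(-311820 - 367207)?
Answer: -679027/117791445376 ≈ -5.7647e-6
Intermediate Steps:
c = -631686/679027 (c = 631686/(-679027) = 631686*(-1/679027) = -631686/679027 ≈ -0.93028)
1/(c - 415*(380 + 38)) = 1/(-631686/679027 - 415*(380 + 38)) = 1/(-631686/679027 - 415*418) = 1/(-631686/679027 - 173470) = 1/(-117791445376/679027) = -679027/117791445376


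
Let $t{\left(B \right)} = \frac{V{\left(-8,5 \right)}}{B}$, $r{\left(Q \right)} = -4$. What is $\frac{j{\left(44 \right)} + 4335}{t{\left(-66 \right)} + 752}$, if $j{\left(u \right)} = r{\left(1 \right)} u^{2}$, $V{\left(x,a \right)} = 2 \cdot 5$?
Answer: $- \frac{112497}{24811} \approx -4.5342$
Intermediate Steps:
$V{\left(x,a \right)} = 10$
$j{\left(u \right)} = - 4 u^{2}$
$t{\left(B \right)} = \frac{10}{B}$
$\frac{j{\left(44 \right)} + 4335}{t{\left(-66 \right)} + 752} = \frac{- 4 \cdot 44^{2} + 4335}{\frac{10}{-66} + 752} = \frac{\left(-4\right) 1936 + 4335}{10 \left(- \frac{1}{66}\right) + 752} = \frac{-7744 + 4335}{- \frac{5}{33} + 752} = - \frac{3409}{\frac{24811}{33}} = \left(-3409\right) \frac{33}{24811} = - \frac{112497}{24811}$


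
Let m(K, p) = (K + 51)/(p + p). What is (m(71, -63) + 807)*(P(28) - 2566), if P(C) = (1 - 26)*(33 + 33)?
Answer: -214088480/63 ≈ -3.3982e+6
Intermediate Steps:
P(C) = -1650 (P(C) = -25*66 = -1650)
m(K, p) = (51 + K)/(2*p) (m(K, p) = (51 + K)/((2*p)) = (51 + K)*(1/(2*p)) = (51 + K)/(2*p))
(m(71, -63) + 807)*(P(28) - 2566) = ((½)*(51 + 71)/(-63) + 807)*(-1650 - 2566) = ((½)*(-1/63)*122 + 807)*(-4216) = (-61/63 + 807)*(-4216) = (50780/63)*(-4216) = -214088480/63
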